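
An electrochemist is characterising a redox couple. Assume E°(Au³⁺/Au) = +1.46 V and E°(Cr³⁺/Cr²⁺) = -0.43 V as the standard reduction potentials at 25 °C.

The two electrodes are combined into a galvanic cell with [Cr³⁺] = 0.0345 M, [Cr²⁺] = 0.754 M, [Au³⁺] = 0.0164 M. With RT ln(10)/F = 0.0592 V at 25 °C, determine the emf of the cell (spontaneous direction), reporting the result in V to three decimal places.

Au³⁺/Au is the cathode (higher E°), Cr³⁺/Cr²⁺ the anode: E°cell = +1.46 − (-0.43) = +1.89 V, n = 3.
Overall: Au³⁺(aq) + 3 Cr²⁺(aq) → Au(s) + 3 Cr³⁺(aq)
Q = [Cr³⁺]^3 / ([Au³⁺]·[Cr²⁺]^3); log Q = -2.234.
E = E° − (0.0592/n) log Q = +1.89 − (0.0592/3)(-2.234) = +1.934 V.

+1.934 V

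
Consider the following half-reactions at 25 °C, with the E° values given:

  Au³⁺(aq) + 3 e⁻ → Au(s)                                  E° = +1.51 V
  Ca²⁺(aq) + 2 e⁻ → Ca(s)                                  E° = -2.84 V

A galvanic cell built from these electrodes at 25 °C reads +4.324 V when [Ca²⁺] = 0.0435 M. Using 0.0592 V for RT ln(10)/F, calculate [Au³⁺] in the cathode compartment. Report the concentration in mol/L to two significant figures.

0.00044 M

Au³⁺/Au is the cathode, Ca²⁺/Ca the anode: E°cell = +4.35 V, n = 6.
Overall reaction: 2 Au³⁺(aq) + 3 Ca(s) → 2 Au(s) + 3 Ca²⁺(aq); Q = [Ca²⁺]^3/[Au³⁺]^2.
From E = E° − (0.0592/n) log Q: log Q = (E° − E)·n/0.0592 = (+4.35 − (+4.324))·6/0.0592 = 2.6351.
So 2·log[Au³⁺] = 3·log(0.0435) − log Q = -4.0845 − (2.6351) = -6.7196; log[Au³⁺] = -6.7196 / 2 = -3.3598; [Au³⁺] = 10^(-3.3598) ≈ 0.00044 M.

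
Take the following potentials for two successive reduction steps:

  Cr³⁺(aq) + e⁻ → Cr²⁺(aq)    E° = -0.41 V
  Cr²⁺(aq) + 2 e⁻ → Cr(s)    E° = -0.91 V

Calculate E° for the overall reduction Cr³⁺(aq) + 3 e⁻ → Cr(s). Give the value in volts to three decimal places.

Adding the free-energy changes (−nFE°) of the two steps gives −n₃FE°₃ = −n₁FE°₁ − n₂FE°₂.
E°₃ = (1×-0.41 + 2×-0.91) / 3 = (-2.230) / 3 = -0.743 V.
E° values themselves are not directly additive — weighting by electron count is essential.

-0.743 V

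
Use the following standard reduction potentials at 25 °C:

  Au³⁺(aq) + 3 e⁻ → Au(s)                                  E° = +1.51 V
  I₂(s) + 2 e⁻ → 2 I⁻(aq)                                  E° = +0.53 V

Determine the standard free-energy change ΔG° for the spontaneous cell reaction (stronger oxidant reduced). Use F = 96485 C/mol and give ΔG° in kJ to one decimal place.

Au³⁺/Au (E° = +1.51 V) is the cathode; I₂/I⁻ (E° = +0.53 V) is the anode, so E°cell = +0.98 V.
Balancing electrons gives n = 6 (lcm of 3 and 2).
ΔG° = −nFE° = −(6)(96485)(+0.98) = -567,332 J = -567.3 kJ.

-567.3 kJ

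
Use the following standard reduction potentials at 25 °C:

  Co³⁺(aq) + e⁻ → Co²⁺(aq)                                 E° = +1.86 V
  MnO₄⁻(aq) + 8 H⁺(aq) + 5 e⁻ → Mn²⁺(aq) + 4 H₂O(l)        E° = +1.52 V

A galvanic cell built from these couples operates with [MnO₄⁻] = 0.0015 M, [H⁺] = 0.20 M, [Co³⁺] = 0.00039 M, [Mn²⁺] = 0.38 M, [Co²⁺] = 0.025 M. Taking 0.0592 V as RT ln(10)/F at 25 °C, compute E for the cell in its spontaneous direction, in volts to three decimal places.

Co³⁺/Co²⁺ is the cathode (higher E°), MnO₄⁻/Mn²⁺ the anode: E°cell = +1.86 − (+1.52) = +0.34 V, n = 5.
Overall: 5 Co³⁺(aq) + Mn²⁺(aq) + 4 H₂O(l) → 5 Co²⁺(aq) + MnO₄⁻(aq) + 8 H⁺(aq)
Q = [Co²⁺]^5·[MnO₄⁻]·[H⁺]^8 / ([Co³⁺]^5·[Mn²⁺]); log Q = 1.039.
E = E° − (0.0592/n) log Q = +0.34 − (0.0592/5)(1.039) = +0.328 V.

+0.328 V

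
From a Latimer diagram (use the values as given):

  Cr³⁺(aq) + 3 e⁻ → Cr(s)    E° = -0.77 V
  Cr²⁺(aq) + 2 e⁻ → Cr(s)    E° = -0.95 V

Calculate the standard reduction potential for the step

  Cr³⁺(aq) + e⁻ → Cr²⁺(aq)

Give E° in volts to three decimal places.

-0.410 V

Sequential free energies add, so n₃E°₃ = n₁E°₁ + n₂E°₂.
With n₃ = 3, and the known step contributing 2×(-0.95) V, the unknown satisfies 1·E° = 3×(-0.77) − 2×(-0.95) = -0.410.
E° = -0.410 / 1 = -0.410 V.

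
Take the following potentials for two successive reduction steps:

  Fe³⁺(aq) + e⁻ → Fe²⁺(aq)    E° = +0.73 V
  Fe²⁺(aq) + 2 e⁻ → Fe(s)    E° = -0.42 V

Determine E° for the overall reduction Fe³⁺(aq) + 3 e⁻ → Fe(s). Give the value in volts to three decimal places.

Since ΔG° = −nFE° is additive over sequential reductions, n₃E°₃ = n₁E°₁ + n₂E°₂.
E°₃ = (1×+0.73 + 2×-0.42) / 3 = (-0.110) / 3 = -0.037 V.
E° values themselves are not directly additive — weighting by electron count is essential.

-0.037 V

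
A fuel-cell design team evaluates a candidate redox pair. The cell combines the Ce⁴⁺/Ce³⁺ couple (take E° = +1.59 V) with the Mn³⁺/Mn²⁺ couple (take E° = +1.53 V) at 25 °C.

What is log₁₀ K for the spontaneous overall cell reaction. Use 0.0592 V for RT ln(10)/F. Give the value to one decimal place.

1.0

Cathode: Ce⁴⁺/Ce³⁺; anode: Mn³⁺/Mn²⁺. E°cell = +0.06 V, n = 1.
log K = nE°cell / 0.0592 = (1)(+0.06) / 0.0592 = 1.0.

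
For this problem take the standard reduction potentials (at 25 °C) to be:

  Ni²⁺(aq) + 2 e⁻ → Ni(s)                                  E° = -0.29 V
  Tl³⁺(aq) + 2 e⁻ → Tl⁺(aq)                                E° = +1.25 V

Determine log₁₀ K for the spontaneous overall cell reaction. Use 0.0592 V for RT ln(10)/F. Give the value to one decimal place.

Cathode: Tl³⁺/Tl⁺; anode: Ni²⁺/Ni. E°cell = +1.54 V, n = 2.
log K = nE°cell / 0.0592 = (2)(+1.54) / 0.0592 = 52.0.

52.0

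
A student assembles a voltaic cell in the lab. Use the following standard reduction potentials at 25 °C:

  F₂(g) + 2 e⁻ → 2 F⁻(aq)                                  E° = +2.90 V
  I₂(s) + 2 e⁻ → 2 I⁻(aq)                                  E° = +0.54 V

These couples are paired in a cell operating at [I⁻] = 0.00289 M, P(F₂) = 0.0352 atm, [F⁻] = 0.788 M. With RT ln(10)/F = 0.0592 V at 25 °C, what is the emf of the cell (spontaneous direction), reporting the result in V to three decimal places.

F₂/F⁻ is the cathode (higher E°), I₂/I⁻ the anode: E°cell = +2.90 − (+0.54) = +2.36 V, n = 2.
Overall: F₂(g) + 2 I⁻(aq) → 2 F⁻(aq) + I₂(s)
Q = [F⁻]^2 / (P(F₂)·[I⁻]^2); log Q = 6.325.
E = E° − (0.0592/n) log Q = +2.36 − (0.0592/2)(6.325) = +2.173 V.

+2.173 V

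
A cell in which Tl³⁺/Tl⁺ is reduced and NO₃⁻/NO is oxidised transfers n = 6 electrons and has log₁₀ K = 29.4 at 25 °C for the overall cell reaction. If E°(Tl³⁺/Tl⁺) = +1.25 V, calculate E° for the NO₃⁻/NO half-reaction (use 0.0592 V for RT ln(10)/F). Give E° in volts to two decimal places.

E°cell = (0.0592/n)·log K = (0.0592/6)(29.4) = +0.290 V.
Since Tl³⁺/Tl⁺ is the cathode and NO₃⁻/NO the anode, E°cell = E°(Tl³⁺/Tl⁺) − E°(NO₃⁻/NO).
So E°(NO₃⁻/NO) = E°(Tl³⁺/Tl⁺) − E°cell = (+1.25) − (+0.290) = +0.96 V.

+0.96 V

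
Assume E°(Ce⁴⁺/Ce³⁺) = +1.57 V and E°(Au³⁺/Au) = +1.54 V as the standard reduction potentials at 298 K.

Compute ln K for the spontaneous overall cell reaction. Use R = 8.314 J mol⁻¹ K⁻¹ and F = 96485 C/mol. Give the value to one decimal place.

Cathode: Ce⁴⁺/Ce³⁺; anode: Au³⁺/Au. E°cell = (+1.57) − (+1.54) = +0.03 V, with n = 3.
ΔG° = −nFE° = −RT ln K, so ln K = nFE°/(RT) = (3)(96485)(+0.03) / ((8.314)(298)) = 3.505.

3.5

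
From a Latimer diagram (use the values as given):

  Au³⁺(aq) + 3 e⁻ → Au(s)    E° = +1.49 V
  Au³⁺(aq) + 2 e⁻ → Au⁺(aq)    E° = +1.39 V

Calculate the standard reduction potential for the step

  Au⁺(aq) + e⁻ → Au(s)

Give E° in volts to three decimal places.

+1.690 V

Sequential free energies add, so n₃E°₃ = n₁E°₁ + n₂E°₂.
With n₃ = 3, and the known step contributing 2×(+1.39) V, the unknown satisfies 1·E° = 3×(+1.49) − 2×(+1.39) = +1.690.
E° = +1.690 / 1 = +1.690 V.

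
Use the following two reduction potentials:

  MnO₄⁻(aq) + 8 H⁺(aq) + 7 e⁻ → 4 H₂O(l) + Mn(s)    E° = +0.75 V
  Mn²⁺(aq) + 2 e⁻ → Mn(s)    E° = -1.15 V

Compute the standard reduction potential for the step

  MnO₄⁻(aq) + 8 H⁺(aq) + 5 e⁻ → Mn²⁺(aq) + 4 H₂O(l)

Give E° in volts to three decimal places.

Sequential free energies add, so n₃E°₃ = n₁E°₁ + n₂E°₂.
With n₃ = 7, and the known step contributing 2×(-1.15) V, the unknown satisfies 5·E° = 7×(+0.75) − 2×(-1.15) = +7.550.
E° = +7.550 / 5 = +1.510 V.

+1.510 V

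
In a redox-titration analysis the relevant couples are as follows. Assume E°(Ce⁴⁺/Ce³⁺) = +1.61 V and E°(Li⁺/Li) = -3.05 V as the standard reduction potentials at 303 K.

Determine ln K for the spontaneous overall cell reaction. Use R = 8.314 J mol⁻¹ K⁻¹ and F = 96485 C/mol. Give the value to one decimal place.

Cathode: Ce⁴⁺/Ce³⁺; anode: Li⁺/Li. E°cell = (+1.61) − (-3.05) = +4.66 V, with n = 1.
ΔG° = −nFE° = −RT ln K, so ln K = nFE°/(RT) = (1)(96485)(+4.66) / ((8.314)(303)) = 178.481.

178.5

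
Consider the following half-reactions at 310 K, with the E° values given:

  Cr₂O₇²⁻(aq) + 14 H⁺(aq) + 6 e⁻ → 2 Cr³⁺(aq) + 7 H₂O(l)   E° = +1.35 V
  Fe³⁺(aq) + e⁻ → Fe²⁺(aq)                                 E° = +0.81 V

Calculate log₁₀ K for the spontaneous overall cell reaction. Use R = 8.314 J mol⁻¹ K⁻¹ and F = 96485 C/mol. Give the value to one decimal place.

Cathode: Cr₂O₇²⁻/Cr³⁺; anode: Fe³⁺/Fe²⁺. E°cell = (+1.35) − (+0.81) = +0.54 V, with n = 6.
ΔG° = −nFE° = −RT ln K, so ln K = nFE°/(RT) = (6)(96485)(+0.54) / ((8.314)(310)) = 121.292.
log₁₀ K = 121.292 / ln 10 = 52.7.

52.7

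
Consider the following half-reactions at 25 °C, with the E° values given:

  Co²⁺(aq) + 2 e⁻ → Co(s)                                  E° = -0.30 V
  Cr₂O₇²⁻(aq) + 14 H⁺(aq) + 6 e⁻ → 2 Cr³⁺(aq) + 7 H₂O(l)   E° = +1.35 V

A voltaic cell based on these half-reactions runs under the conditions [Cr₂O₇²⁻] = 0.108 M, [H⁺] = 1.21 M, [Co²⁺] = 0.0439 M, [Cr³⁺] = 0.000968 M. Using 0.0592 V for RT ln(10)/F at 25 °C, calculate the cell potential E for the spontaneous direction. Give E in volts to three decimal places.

+1.752 V

Cr₂O₇²⁻/Cr³⁺ is the cathode (higher E°), Co²⁺/Co the anode: E°cell = +1.35 − (-0.30) = +1.65 V, n = 6.
Overall: Cr₂O₇²⁻(aq) + 14 H⁺(aq) + 3 Co(s) → 2 Cr³⁺(aq) + 7 H₂O(l) + 3 Co²⁺(aq)
Q = [Cr³⁺]^2·[Co²⁺]^3 / ([Cr₂O₇²⁻]·[H⁺]^14); log Q = -10.293.
E = E° − (0.0592/n) log Q = +1.65 − (0.0592/6)(-10.293) = +1.752 V.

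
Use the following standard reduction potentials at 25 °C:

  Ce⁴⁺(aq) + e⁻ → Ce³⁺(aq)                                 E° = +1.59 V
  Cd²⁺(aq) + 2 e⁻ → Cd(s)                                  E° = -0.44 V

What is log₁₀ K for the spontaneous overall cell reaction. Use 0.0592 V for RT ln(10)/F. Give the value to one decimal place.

Cathode: Ce⁴⁺/Ce³⁺; anode: Cd²⁺/Cd. E°cell = +2.03 V, n = 2.
log K = nE°cell / 0.0592 = (2)(+2.03) / 0.0592 = 68.6.

68.6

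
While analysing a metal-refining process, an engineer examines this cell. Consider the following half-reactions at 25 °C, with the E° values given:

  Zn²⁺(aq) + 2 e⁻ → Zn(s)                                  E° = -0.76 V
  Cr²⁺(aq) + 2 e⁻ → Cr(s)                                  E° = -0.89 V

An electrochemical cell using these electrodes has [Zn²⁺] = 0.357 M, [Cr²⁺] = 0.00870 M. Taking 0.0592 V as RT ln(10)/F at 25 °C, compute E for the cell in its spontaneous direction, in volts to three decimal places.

Zn²⁺/Zn is the cathode (higher E°), Cr²⁺/Cr the anode: E°cell = -0.76 − (-0.89) = +0.13 V, n = 2.
Overall: Zn²⁺(aq) + Cr(s) → Zn(s) + Cr²⁺(aq)
Q = [Cr²⁺] / ([Zn²⁺]); log Q = -1.613.
E = E° − (0.0592/n) log Q = +0.13 − (0.0592/2)(-1.613) = +0.178 V.

+0.178 V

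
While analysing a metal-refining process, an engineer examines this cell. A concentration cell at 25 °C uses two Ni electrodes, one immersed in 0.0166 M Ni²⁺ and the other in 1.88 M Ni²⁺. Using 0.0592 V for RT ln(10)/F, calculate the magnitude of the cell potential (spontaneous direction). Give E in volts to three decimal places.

For a concentration cell E°cell = 0. The 1.88 M side is the cathode (reduction is favoured where [Ni²⁺] is higher).
With n = 2, E = −(0.0592/2) log([Ni²⁺]ₐₙ/[Ni²⁺]꜀ₐₜ) = −(0.0592/2) log(0.0166/1.88) = −(0.0592/2)(-2.054) = +0.061 V.

+0.061 V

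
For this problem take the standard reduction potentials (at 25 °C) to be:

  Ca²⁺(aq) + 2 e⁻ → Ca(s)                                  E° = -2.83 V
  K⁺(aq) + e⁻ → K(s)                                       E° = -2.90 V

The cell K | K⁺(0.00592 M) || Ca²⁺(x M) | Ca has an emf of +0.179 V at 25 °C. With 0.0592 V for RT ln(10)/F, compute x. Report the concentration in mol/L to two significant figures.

Ca²⁺/Ca is the cathode, K⁺/K the anode: E°cell = +0.07 V, n = 2.
Overall reaction: Ca²⁺(aq) + 2 K(s) → Ca(s) + 2 K⁺(aq); Q = [K⁺]^2/[Ca²⁺]^1.
From E = E° − (0.0592/n) log Q: log Q = (E° − E)·n/0.0592 = (+0.07 − (+0.179))·2/0.0592 = -3.6824.
So 1·log[Ca²⁺] = 2·log(0.00592) − log Q = -4.4554 − (-3.6824) = -0.7730; [Ca²⁺] = 10^(-0.7730) ≈ 0.17 M.

0.17 M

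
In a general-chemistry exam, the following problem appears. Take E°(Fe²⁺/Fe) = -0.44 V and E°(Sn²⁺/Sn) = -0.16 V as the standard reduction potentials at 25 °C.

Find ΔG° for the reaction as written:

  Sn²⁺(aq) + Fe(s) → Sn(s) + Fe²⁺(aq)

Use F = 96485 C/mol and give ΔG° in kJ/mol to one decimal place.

-54.0 kJ/mol

As written, Sn²⁺/Sn is reduced (cathode) and Fe²⁺/Fe is oxidised (anode), so E°cell = (-0.16) − (-0.44) = +0.28 V.
Balancing electrons gives n = 2.
ΔG° = −nFE° = −(2)(96485)(+0.28) = -54,032 J = -54.0 kJ/mol.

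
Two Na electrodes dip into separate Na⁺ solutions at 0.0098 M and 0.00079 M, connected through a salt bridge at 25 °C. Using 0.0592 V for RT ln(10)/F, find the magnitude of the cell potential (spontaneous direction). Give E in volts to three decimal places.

+0.065 V

For a concentration cell E°cell = 0. The 0.0098 M side is the cathode (reduction is favoured where [Na⁺] is higher).
With n = 1, E = −(0.0592/1) log([Na⁺]ₐₙ/[Na⁺]꜀ₐₜ) = −(0.0592/1) log(0.00079/0.0098) = −(0.0592/1)(-1.094) = +0.065 V.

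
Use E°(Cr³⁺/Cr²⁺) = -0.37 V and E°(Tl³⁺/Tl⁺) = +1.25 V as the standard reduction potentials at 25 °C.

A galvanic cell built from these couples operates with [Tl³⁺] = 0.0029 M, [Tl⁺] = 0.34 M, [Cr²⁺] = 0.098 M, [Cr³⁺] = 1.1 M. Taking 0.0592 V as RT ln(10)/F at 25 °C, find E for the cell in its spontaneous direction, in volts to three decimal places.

+1.497 V

Tl³⁺/Tl⁺ is the cathode (higher E°), Cr³⁺/Cr²⁺ the anode: E°cell = +1.25 − (-0.37) = +1.62 V, n = 2.
Overall: Tl³⁺(aq) + 2 Cr²⁺(aq) → Tl⁺(aq) + 2 Cr³⁺(aq)
Q = [Tl⁺]·[Cr³⁺]^2 / ([Tl³⁺]·[Cr²⁺]^2); log Q = 4.169.
E = E° − (0.0592/n) log Q = +1.62 − (0.0592/2)(4.169) = +1.497 V.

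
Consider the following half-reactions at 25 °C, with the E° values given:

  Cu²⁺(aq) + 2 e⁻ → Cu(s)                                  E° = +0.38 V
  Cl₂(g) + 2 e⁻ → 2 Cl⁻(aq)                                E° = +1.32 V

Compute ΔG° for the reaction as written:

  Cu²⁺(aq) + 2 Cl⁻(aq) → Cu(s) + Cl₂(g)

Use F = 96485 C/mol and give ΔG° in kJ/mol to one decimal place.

As written, Cu²⁺/Cu is reduced (cathode) and Cl₂/Cl⁻ is oxidised (anode), so E°cell = (+0.38) − (+1.32) = -0.94 V.
Balancing electrons gives n = 2.
ΔG° = −nFE° = −(2)(96485)(-0.94) = 181,392 J = +181.4 kJ/mol.

+181.4 kJ/mol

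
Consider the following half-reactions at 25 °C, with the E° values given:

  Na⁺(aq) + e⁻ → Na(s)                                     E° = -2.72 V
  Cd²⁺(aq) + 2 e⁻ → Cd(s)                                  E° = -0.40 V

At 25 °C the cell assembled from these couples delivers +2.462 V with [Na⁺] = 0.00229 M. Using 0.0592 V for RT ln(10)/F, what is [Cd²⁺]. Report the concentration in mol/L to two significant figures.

0.33 M

Cd²⁺/Cd is the cathode, Na⁺/Na the anode: E°cell = +2.32 V, n = 2.
Overall reaction: Cd²⁺(aq) + 2 Na(s) → Cd(s) + 2 Na⁺(aq); Q = [Na⁺]^2/[Cd²⁺]^1.
From E = E° − (0.0592/n) log Q: log Q = (E° − E)·n/0.0592 = (+2.32 − (+2.462))·2/0.0592 = -4.7973.
So 1·log[Cd²⁺] = 2·log(0.00229) − log Q = -5.2803 − (-4.7973) = -0.4830; [Cd²⁺] = 10^(-0.4830) ≈ 0.33 M.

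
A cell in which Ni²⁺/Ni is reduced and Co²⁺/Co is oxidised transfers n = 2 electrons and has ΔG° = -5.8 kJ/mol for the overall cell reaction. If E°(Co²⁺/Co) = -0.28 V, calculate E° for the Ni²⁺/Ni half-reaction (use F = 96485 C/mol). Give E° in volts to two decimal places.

E°cell = −ΔG°/(nF) = −(-5.8×10³)/((2)(96485)) = +0.030 V.
Since Ni²⁺/Ni is the cathode and Co²⁺/Co the anode, E°cell = E°(Ni²⁺/Ni) − E°(Co²⁺/Co).
So E°(Ni²⁺/Ni) = E°cell + E°(Co²⁺/Co) = +0.030 + (-0.28) = -0.25 V.

-0.25 V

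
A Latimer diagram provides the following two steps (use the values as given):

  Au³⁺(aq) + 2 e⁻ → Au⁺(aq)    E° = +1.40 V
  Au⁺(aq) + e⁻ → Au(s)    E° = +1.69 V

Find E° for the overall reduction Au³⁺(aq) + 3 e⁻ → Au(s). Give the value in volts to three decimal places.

+1.497 V

Standard free energies of sequential steps add: ΔG°₃ = ΔG°₁ + ΔG°₂, so n₃E°₃ = n₁E°₁ + n₂E°₂.
E°₃ = (2×+1.40 + 1×+1.69) / 3 = (+4.490) / 3 = +1.497 V.
Simply averaging or adding the two E° values would be wrong; the electron-weighted sum is required.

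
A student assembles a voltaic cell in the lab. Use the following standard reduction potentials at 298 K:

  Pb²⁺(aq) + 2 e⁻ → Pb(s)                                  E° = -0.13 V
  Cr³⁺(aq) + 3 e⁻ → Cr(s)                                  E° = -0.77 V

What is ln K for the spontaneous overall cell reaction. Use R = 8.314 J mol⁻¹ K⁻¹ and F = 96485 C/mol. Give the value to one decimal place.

149.5

Cathode: Pb²⁺/Pb; anode: Cr³⁺/Cr. E°cell = (-0.13) − (-0.77) = +0.64 V, with n = 6.
ΔG° = −nFE° = −RT ln K, so ln K = nFE°/(RT) = (6)(96485)(+0.64) / ((8.314)(298)) = 149.543.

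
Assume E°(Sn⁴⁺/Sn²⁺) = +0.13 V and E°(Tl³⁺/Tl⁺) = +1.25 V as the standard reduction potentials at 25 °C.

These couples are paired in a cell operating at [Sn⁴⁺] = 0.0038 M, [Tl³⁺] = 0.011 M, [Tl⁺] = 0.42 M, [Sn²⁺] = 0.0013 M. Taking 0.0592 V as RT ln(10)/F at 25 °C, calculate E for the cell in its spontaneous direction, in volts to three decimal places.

Tl³⁺/Tl⁺ is the cathode (higher E°), Sn⁴⁺/Sn²⁺ the anode: E°cell = +1.25 − (+0.13) = +1.12 V, n = 2.
Overall: Tl³⁺(aq) + Sn²⁺(aq) → Tl⁺(aq) + Sn⁴⁺(aq)
Q = [Tl⁺]·[Sn⁴⁺] / ([Tl³⁺]·[Sn²⁺]); log Q = 2.048.
E = E° − (0.0592/n) log Q = +1.12 − (0.0592/2)(2.048) = +1.059 V.

+1.059 V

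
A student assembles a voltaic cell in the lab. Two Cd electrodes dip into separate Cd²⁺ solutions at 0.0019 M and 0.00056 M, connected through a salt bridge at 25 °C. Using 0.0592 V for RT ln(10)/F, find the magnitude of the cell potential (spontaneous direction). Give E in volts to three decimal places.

+0.016 V

For a concentration cell E°cell = 0. The 0.0019 M side is the cathode (reduction is favoured where [Cd²⁺] is higher).
With n = 2, E = −(0.0592/2) log([Cd²⁺]ₐₙ/[Cd²⁺]꜀ₐₜ) = −(0.0592/2) log(0.00056/0.0019) = −(0.0592/2)(-0.531) = +0.016 V.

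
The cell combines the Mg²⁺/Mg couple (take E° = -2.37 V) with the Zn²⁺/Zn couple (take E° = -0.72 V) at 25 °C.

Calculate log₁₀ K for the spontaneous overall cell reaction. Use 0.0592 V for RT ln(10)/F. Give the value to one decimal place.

55.7

Cathode: Zn²⁺/Zn; anode: Mg²⁺/Mg. E°cell = +1.65 V, n = 2.
log K = nE°cell / 0.0592 = (2)(+1.65) / 0.0592 = 55.7.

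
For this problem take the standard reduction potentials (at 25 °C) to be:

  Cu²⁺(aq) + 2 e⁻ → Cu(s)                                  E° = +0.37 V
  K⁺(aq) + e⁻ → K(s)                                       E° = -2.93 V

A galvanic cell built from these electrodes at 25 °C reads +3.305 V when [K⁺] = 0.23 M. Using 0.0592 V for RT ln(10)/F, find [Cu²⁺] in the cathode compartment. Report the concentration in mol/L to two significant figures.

Cu²⁺/Cu is the cathode, K⁺/K the anode: E°cell = +3.30 V, n = 2.
Overall reaction: Cu²⁺(aq) + 2 K(s) → Cu(s) + 2 K⁺(aq); Q = [K⁺]^2/[Cu²⁺]^1.
From E = E° − (0.0592/n) log Q: log Q = (E° − E)·n/0.0592 = (+3.30 − (+3.305))·2/0.0592 = -0.1689.
So 1·log[Cu²⁺] = 2·log(0.23) − log Q = -1.2765 − (-0.1689) = -1.1076; [Cu²⁺] = 10^(-1.1076) ≈ 0.078 M.

0.078 M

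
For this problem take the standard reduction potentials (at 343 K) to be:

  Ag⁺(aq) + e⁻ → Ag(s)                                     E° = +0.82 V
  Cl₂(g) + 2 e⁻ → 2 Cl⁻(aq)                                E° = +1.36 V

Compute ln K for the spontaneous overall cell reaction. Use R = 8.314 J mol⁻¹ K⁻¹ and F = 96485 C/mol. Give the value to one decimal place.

Cathode: Cl₂/Cl⁻; anode: Ag⁺/Ag. E°cell = (+1.36) − (+0.82) = +0.54 V, with n = 2.
ΔG° = −nFE° = −RT ln K, so ln K = nFE°/(RT) = (2)(96485)(+0.54) / ((8.314)(343)) = 36.541.

36.5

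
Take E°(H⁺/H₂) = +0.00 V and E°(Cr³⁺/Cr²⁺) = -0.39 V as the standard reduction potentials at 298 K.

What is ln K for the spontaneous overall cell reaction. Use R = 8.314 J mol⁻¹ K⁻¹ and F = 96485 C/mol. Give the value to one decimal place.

Cathode: H⁺/H₂; anode: Cr³⁺/Cr²⁺. E°cell = (+0.00) − (-0.39) = +0.39 V, with n = 2.
ΔG° = −nFE° = −RT ln K, so ln K = nFE°/(RT) = (2)(96485)(+0.39) / ((8.314)(298)) = 30.376.

30.4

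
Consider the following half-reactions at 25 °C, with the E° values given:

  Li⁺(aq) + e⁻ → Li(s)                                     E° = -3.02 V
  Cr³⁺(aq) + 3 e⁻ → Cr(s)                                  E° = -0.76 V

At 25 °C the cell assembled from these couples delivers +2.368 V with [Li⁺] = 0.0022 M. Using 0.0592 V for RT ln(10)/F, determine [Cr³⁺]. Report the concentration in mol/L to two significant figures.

0.0032 M

Cr³⁺/Cr is the cathode, Li⁺/Li the anode: E°cell = +2.26 V, n = 3.
Overall reaction: Cr³⁺(aq) + 3 Li(s) → Cr(s) + 3 Li⁺(aq); Q = [Li⁺]^3/[Cr³⁺]^1.
From E = E° − (0.0592/n) log Q: log Q = (E° − E)·n/0.0592 = (+2.26 − (+2.368))·3/0.0592 = -5.4730.
So 1·log[Cr³⁺] = 3·log(0.0022) − log Q = -7.9727 − (-5.4730) = -2.4997; [Cr³⁺] = 10^(-2.4997) ≈ 0.0032 M.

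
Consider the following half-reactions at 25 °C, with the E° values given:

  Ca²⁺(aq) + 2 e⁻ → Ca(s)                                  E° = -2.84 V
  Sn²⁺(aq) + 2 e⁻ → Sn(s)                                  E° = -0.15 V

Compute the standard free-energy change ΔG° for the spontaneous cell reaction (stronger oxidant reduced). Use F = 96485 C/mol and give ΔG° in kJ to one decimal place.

Sn²⁺/Sn (E° = -0.15 V) is the cathode; Ca²⁺/Ca (E° = -2.84 V) is the anode, so E°cell = +2.69 V.
Balancing electrons gives n = 2 (lcm of 2 and 2).
ΔG° = −nFE° = −(2)(96485)(+2.69) = -519,089 J = -519.1 kJ.

-519.1 kJ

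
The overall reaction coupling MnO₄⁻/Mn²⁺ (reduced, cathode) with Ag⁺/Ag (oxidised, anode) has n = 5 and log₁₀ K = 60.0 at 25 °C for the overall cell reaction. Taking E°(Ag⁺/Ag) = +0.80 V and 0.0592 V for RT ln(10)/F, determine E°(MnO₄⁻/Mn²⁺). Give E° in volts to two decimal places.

+1.51 V

E°cell = (0.0592/n)·log K = (0.0592/5)(60.0) = +0.710 V.
Since MnO₄⁻/Mn²⁺ is the cathode and Ag⁺/Ag the anode, E°cell = E°(MnO₄⁻/Mn²⁺) − E°(Ag⁺/Ag).
So E°(MnO₄⁻/Mn²⁺) = E°cell + E°(Ag⁺/Ag) = +0.710 + (+0.80) = +1.51 V.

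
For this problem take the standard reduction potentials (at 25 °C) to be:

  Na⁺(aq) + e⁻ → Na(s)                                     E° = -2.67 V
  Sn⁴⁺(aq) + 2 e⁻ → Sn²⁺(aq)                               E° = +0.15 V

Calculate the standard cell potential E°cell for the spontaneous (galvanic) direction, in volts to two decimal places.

+2.82 V

The Sn⁴⁺/Sn²⁺ couple has the higher reduction potential, so it is the cathode; Na⁺/Na is oxidised at the anode.
E°cell = E°(cathode) − E°(anode) = (+0.15) − (-2.67) = +2.82 V.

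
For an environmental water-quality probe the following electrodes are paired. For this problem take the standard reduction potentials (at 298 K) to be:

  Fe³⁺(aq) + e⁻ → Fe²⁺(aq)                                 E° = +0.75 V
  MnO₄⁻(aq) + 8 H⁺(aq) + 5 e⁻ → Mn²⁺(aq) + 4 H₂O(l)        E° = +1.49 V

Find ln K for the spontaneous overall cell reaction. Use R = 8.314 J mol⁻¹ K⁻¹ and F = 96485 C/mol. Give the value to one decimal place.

144.1

Cathode: MnO₄⁻/Mn²⁺; anode: Fe³⁺/Fe²⁺. E°cell = (+1.49) − (+0.75) = +0.74 V, with n = 5.
ΔG° = −nFE° = −RT ln K, so ln K = nFE°/(RT) = (5)(96485)(+0.74) / ((8.314)(298)) = 144.090.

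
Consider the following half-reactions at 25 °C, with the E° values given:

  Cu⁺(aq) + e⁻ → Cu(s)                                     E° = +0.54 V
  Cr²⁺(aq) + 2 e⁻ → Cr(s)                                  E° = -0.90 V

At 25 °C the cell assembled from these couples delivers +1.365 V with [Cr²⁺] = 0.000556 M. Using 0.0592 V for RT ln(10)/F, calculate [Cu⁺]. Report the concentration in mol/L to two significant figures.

0.0013 M

Cu⁺/Cu is the cathode, Cr²⁺/Cr the anode: E°cell = +1.44 V, n = 2.
Overall reaction: 2 Cu⁺(aq) + Cr(s) → 2 Cu(s) + Cr²⁺(aq); Q = [Cr²⁺]^1/[Cu⁺]^2.
From E = E° − (0.0592/n) log Q: log Q = (E° − E)·n/0.0592 = (+1.44 − (+1.365))·2/0.0592 = 2.5338.
So 2·log[Cu⁺] = 1·log(0.000556) − log Q = -3.2549 − (2.5338) = -5.7887; log[Cu⁺] = -5.7887 / 2 = -2.8944; [Cu⁺] = 10^(-2.8944) ≈ 0.0013 M.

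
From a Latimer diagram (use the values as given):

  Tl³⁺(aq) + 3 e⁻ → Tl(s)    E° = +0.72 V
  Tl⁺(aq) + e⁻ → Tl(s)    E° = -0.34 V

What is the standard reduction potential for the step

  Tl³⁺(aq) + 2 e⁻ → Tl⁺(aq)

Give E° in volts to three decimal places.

+1.250 V

Sequential free energies add, so n₃E°₃ = n₁E°₁ + n₂E°₂.
With n₃ = 3, and the known step contributing 1×(-0.34) V, the unknown satisfies 2·E° = 3×(+0.72) − 1×(-0.34) = +2.500.
E° = +2.500 / 2 = +1.250 V.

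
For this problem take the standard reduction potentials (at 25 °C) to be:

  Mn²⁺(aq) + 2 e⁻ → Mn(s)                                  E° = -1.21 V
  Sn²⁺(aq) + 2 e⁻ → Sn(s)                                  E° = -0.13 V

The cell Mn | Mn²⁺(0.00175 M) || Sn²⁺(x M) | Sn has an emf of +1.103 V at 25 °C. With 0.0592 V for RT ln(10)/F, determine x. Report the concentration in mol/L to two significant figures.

0.010 M

Sn²⁺/Sn is the cathode, Mn²⁺/Mn the anode: E°cell = +1.08 V, n = 2.
Overall reaction: Sn²⁺(aq) + Mn(s) → Sn(s) + Mn²⁺(aq); Q = [Mn²⁺]^1/[Sn²⁺]^1.
From E = E° − (0.0592/n) log Q: log Q = (E° − E)·n/0.0592 = (+1.08 − (+1.103))·2/0.0592 = -0.7770.
So 1·log[Sn²⁺] = 1·log(0.00175) − log Q = -2.7570 − (-0.7770) = -1.9800; [Sn²⁺] = 10^(-1.9800) ≈ 0.010 M.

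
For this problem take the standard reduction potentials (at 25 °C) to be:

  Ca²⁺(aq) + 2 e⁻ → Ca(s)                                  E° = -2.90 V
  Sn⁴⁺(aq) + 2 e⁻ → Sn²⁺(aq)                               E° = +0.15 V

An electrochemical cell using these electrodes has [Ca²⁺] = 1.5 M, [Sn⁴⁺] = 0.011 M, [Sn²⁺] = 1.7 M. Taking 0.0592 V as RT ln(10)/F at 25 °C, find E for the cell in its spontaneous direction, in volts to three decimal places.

+2.980 V

Sn⁴⁺/Sn²⁺ is the cathode (higher E°), Ca²⁺/Ca the anode: E°cell = +0.15 − (-2.90) = +3.05 V, n = 2.
Overall: Sn⁴⁺(aq) + Ca(s) → Sn²⁺(aq) + Ca²⁺(aq)
Q = [Sn²⁺]·[Ca²⁺] / ([Sn⁴⁺]); log Q = 2.365.
E = E° − (0.0592/n) log Q = +3.05 − (0.0592/2)(2.365) = +2.980 V.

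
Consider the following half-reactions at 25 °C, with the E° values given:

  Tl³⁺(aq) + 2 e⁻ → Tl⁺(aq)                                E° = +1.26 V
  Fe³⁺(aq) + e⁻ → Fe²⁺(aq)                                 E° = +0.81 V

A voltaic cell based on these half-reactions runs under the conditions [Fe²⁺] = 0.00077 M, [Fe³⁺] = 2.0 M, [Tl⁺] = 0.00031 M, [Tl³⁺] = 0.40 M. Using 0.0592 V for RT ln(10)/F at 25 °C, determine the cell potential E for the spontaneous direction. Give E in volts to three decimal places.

+0.340 V

Tl³⁺/Tl⁺ is the cathode (higher E°), Fe³⁺/Fe²⁺ the anode: E°cell = +1.26 − (+0.81) = +0.45 V, n = 2.
Overall: Tl³⁺(aq) + 2 Fe²⁺(aq) → Tl⁺(aq) + 2 Fe³⁺(aq)
Q = [Tl⁺]·[Fe³⁺]^2 / ([Tl³⁺]·[Fe²⁺]^2); log Q = 3.718.
E = E° − (0.0592/n) log Q = +0.45 − (0.0592/2)(3.718) = +0.340 V.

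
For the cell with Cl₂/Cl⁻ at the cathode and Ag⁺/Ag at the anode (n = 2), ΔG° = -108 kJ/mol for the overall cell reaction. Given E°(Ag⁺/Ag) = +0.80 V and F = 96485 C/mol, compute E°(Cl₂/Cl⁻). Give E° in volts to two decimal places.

+1.36 V

E°cell = −ΔG°/(nF) = −(-108×10³)/((2)(96485)) = +0.560 V.
Since Cl₂/Cl⁻ is the cathode and Ag⁺/Ag the anode, E°cell = E°(Cl₂/Cl⁻) − E°(Ag⁺/Ag).
So E°(Cl₂/Cl⁻) = E°cell + E°(Ag⁺/Ag) = +0.560 + (+0.80) = +1.36 V.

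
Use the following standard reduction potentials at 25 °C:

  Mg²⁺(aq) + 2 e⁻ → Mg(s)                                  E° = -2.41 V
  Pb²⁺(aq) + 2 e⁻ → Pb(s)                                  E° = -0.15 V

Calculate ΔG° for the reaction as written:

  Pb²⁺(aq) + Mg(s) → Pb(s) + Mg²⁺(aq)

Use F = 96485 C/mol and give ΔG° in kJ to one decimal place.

As written, Pb²⁺/Pb is reduced (cathode) and Mg²⁺/Mg is oxidised (anode), so E°cell = (-0.15) − (-2.41) = +2.26 V.
Balancing electrons gives n = 2.
ΔG° = −nFE° = −(2)(96485)(+2.26) = -436,112 J = -436.1 kJ.

-436.1 kJ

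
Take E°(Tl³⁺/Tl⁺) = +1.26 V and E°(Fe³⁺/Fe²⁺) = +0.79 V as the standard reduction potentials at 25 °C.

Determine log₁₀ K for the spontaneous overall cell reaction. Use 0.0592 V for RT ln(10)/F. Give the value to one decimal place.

15.9

Cathode: Tl³⁺/Tl⁺; anode: Fe³⁺/Fe²⁺. E°cell = +0.47 V, n = 2.
log K = nE°cell / 0.0592 = (2)(+0.47) / 0.0592 = 15.9.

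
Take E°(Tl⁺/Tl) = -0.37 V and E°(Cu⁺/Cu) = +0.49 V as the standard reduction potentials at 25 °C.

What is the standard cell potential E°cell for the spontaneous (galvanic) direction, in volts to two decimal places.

The Cu⁺/Cu couple has the higher reduction potential, so it is the cathode; Tl⁺/Tl is oxidised at the anode.
E°cell = E°(cathode) − E°(anode) = (+0.49) − (-0.37) = +0.86 V.
Since E°cell > 0, the reaction is spontaneous under standard conditions.

+0.86 V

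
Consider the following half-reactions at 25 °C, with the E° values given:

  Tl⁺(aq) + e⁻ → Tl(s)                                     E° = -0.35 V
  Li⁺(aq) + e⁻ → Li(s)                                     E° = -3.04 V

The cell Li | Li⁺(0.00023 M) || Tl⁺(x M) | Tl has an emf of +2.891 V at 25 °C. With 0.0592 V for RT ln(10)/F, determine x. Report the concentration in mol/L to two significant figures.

Tl⁺/Tl is the cathode, Li⁺/Li the anode: E°cell = +2.69 V, n = 1.
Overall reaction: Tl⁺(aq) + Li(s) → Tl(s) + Li⁺(aq); Q = [Li⁺]^1/[Tl⁺]^1.
From E = E° − (0.0592/n) log Q: log Q = (E° − E)·n/0.0592 = (+2.69 − (+2.891))·1/0.0592 = -3.3953.
So 1·log[Tl⁺] = 1·log(0.00023) − log Q = -3.6383 − (-3.3953) = -0.2430; [Tl⁺] = 10^(-0.2430) ≈ 0.57 M.

0.57 M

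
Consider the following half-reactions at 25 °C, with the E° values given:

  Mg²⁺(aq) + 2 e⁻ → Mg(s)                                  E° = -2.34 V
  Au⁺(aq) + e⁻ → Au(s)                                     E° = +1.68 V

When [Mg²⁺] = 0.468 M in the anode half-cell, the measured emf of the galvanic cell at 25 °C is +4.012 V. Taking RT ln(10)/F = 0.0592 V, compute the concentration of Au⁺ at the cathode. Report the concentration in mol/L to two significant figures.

0.50 M

Au⁺/Au is the cathode, Mg²⁺/Mg the anode: E°cell = +4.02 V, n = 2.
Overall reaction: 2 Au⁺(aq) + Mg(s) → 2 Au(s) + Mg²⁺(aq); Q = [Mg²⁺]^1/[Au⁺]^2.
From E = E° − (0.0592/n) log Q: log Q = (E° − E)·n/0.0592 = (+4.02 − (+4.012))·2/0.0592 = 0.2703.
So 2·log[Au⁺] = 1·log(0.468) − log Q = -0.3298 − (0.2703) = -0.6001; log[Au⁺] = -0.6001 / 2 = -0.3000; [Au⁺] = 10^(-0.3000) ≈ 0.50 M.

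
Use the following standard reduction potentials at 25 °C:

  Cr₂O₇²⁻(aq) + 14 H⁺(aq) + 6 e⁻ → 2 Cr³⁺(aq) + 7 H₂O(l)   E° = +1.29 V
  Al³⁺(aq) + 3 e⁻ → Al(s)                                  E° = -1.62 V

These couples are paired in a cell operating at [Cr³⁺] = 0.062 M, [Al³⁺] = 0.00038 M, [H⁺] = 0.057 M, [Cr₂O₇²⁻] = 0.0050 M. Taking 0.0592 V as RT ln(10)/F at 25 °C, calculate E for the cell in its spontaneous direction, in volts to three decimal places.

Cr₂O₇²⁻/Cr³⁺ is the cathode (higher E°), Al³⁺/Al the anode: E°cell = +1.29 − (-1.62) = +2.91 V, n = 6.
Overall: Cr₂O₇²⁻(aq) + 14 H⁺(aq) + 2 Al(s) → 2 Cr³⁺(aq) + 7 H₂O(l) + 2 Al³⁺(aq)
Q = [Cr³⁺]^2·[Al³⁺]^2 / ([Cr₂O₇²⁻]·[H⁺]^14); log Q = 10.463.
E = E° − (0.0592/n) log Q = +2.91 − (0.0592/6)(10.463) = +2.807 V.

+2.807 V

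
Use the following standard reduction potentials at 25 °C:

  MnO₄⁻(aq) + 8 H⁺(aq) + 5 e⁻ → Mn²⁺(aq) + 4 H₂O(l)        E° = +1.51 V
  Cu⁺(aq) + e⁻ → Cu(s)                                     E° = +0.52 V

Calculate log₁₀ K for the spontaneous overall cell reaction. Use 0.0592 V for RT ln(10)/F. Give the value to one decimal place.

Cathode: MnO₄⁻/Mn²⁺; anode: Cu⁺/Cu. E°cell = +0.99 V, n = 5.
log K = nE°cell / 0.0592 = (5)(+0.99) / 0.0592 = 83.6.

83.6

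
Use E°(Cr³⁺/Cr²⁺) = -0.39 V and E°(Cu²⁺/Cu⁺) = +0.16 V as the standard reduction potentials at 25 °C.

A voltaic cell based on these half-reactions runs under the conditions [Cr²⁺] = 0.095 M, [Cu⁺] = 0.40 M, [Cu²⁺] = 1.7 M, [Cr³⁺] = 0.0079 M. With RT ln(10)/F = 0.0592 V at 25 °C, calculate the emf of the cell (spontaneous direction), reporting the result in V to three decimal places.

+0.651 V

Cu²⁺/Cu⁺ is the cathode (higher E°), Cr³⁺/Cr²⁺ the anode: E°cell = +0.16 − (-0.39) = +0.55 V, n = 1.
Overall: Cu²⁺(aq) + Cr²⁺(aq) → Cu⁺(aq) + Cr³⁺(aq)
Q = [Cu⁺]·[Cr³⁺] / ([Cu²⁺]·[Cr²⁺]); log Q = -1.708.
E = E° − (0.0592/n) log Q = +0.55 − (0.0592/1)(-1.708) = +0.651 V.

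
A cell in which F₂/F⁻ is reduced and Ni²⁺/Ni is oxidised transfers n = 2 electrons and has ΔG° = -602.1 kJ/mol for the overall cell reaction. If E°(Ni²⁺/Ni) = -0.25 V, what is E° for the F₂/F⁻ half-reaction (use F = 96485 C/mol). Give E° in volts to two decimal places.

E°cell = −ΔG°/(nF) = −(-602.1×10³)/((2)(96485)) = +3.120 V.
Since F₂/F⁻ is the cathode and Ni²⁺/Ni the anode, E°cell = E°(F₂/F⁻) − E°(Ni²⁺/Ni).
So E°(F₂/F⁻) = E°cell + E°(Ni²⁺/Ni) = +3.120 + (-0.25) = +2.87 V.

+2.87 V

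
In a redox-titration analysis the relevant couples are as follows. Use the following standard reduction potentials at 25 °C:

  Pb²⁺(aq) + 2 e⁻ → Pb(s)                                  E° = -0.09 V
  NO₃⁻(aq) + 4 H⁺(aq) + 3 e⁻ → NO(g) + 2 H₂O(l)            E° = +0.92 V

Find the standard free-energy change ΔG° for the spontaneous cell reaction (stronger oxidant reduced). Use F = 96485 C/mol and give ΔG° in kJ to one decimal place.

-584.7 kJ

NO₃⁻/NO (E° = +0.92 V) is the cathode; Pb²⁺/Pb (E° = -0.09 V) is the anode, so E°cell = +1.01 V.
Balancing electrons gives n = 6 (lcm of 3 and 2).
ΔG° = −nFE° = −(6)(96485)(+1.01) = -584,699 J = -584.7 kJ.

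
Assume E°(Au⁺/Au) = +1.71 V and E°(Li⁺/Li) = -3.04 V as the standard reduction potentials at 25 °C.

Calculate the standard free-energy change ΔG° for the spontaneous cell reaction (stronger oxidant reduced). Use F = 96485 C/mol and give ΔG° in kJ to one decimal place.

Au⁺/Au (E° = +1.71 V) is the cathode; Li⁺/Li (E° = -3.04 V) is the anode, so E°cell = +4.75 V.
Balancing electrons gives n = 1 (lcm of 1 and 1).
ΔG° = −nFE° = −(1)(96485)(+4.75) = -458,304 J = -458.3 kJ.

-458.3 kJ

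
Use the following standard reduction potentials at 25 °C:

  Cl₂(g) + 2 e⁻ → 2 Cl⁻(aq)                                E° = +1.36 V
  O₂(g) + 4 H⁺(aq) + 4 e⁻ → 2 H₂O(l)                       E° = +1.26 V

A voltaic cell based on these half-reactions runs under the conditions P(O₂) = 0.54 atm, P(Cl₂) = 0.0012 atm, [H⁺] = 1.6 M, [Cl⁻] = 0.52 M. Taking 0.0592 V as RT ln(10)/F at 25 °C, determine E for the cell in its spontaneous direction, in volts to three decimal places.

+0.022 V

Cl₂/Cl⁻ is the cathode (higher E°), O₂/H₂O the anode: E°cell = +1.36 − (+1.26) = +0.10 V, n = 4.
Overall: 2 Cl₂(g) + 2 H₂O(l) → 4 Cl⁻(aq) + O₂(g) + 4 H⁺(aq)
Q = [Cl⁻]^4·P(O₂)·[H⁺]^4 / (P(Cl₂)^2); log Q = 5.255.
E = E° − (0.0592/n) log Q = +0.10 − (0.0592/4)(5.255) = +0.022 V.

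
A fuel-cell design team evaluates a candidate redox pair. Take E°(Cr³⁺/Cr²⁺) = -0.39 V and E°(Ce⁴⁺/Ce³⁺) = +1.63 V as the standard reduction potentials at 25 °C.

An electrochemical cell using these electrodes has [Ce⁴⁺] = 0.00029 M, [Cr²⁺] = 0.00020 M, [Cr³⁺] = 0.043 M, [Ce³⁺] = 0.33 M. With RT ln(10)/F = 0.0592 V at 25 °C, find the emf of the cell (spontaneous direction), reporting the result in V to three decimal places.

Ce⁴⁺/Ce³⁺ is the cathode (higher E°), Cr³⁺/Cr²⁺ the anode: E°cell = +1.63 − (-0.39) = +2.02 V, n = 1.
Overall: Ce⁴⁺(aq) + Cr²⁺(aq) → Ce³⁺(aq) + Cr³⁺(aq)
Q = [Ce³⁺]·[Cr³⁺] / ([Ce⁴⁺]·[Cr²⁺]); log Q = 5.389.
E = E° − (0.0592/n) log Q = +2.02 − (0.0592/1)(5.389) = +1.701 V.

+1.701 V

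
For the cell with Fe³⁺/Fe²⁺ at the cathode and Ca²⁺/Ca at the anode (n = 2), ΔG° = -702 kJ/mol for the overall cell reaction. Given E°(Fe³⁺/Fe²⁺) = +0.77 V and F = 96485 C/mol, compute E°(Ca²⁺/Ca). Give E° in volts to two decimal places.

-2.87 V

E°cell = −ΔG°/(nF) = −(-702×10³)/((2)(96485)) = +3.638 V.
Since Fe³⁺/Fe²⁺ is the cathode and Ca²⁺/Ca the anode, E°cell = E°(Fe³⁺/Fe²⁺) − E°(Ca²⁺/Ca).
So E°(Ca²⁺/Ca) = E°(Fe³⁺/Fe²⁺) − E°cell = (+0.77) − (+3.638) = -2.87 V.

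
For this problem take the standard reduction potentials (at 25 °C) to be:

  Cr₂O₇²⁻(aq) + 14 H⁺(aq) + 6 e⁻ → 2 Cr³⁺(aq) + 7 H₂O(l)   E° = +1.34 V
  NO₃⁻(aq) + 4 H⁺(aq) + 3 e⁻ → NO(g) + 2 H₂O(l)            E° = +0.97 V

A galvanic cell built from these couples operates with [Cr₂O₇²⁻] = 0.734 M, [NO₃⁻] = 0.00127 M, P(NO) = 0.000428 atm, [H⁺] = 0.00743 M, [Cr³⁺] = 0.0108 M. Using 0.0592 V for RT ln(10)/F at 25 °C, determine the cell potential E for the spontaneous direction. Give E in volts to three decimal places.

Cr₂O₇²⁻/Cr³⁺ is the cathode (higher E°), NO₃⁻/NO the anode: E°cell = +1.34 − (+0.97) = +0.37 V, n = 6.
Overall: Cr₂O₇²⁻(aq) + 6 H⁺(aq) + 2 NO(g) → 2 Cr³⁺(aq) + 3 H₂O(l) + 2 NO₃⁻(aq)
Q = [Cr³⁺]^2·[NO₃⁻]^2 / ([Cr₂O₇²⁻]·[H⁺]^6·P(NO)^2); log Q = 9.920.
E = E° − (0.0592/n) log Q = +0.37 − (0.0592/6)(9.920) = +0.272 V.

+0.272 V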